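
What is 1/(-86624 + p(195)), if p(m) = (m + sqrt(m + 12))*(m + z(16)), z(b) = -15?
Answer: -12881/662003944 - 135*sqrt(23)/662003944 ≈ -2.0436e-5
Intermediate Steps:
p(m) = (-15 + m)*(m + sqrt(12 + m)) (p(m) = (m + sqrt(m + 12))*(m - 15) = (m + sqrt(12 + m))*(-15 + m) = (-15 + m)*(m + sqrt(12 + m)))
1/(-86624 + p(195)) = 1/(-86624 + (195**2 - 15*195 - 15*sqrt(12 + 195) + 195*sqrt(12 + 195))) = 1/(-86624 + (38025 - 2925 - 45*sqrt(23) + 195*sqrt(207))) = 1/(-86624 + (38025 - 2925 - 45*sqrt(23) + 195*(3*sqrt(23)))) = 1/(-86624 + (38025 - 2925 - 45*sqrt(23) + 585*sqrt(23))) = 1/(-86624 + (35100 + 540*sqrt(23))) = 1/(-51524 + 540*sqrt(23))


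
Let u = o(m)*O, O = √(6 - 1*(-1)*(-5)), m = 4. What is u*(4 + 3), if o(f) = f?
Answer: 28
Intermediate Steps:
O = 1 (O = √(6 + 1*(-5)) = √(6 - 5) = √1 = 1)
u = 4 (u = 4*1 = 4)
u*(4 + 3) = 4*(4 + 3) = 4*7 = 28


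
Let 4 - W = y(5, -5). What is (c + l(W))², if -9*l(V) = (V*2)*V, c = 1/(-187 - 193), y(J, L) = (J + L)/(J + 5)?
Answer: 148084561/11696400 ≈ 12.661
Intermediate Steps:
y(J, L) = (J + L)/(5 + J)
c = -1/380 (c = 1/(-380) = -1/380 ≈ -0.0026316)
W = 4 (W = 4 - (5 - 5)/(5 + 5) = 4 - 0/10 = 4 - 1*0 = 4 + 0 = 4)
l(V) = -2*V²/9 (l(V) = -V*2*V/9 = -2*V*V/9 = -2*V²/9)
(c + l(W))² = (-1/380 - 2/9*4²)² = (-1/380 - 2/9*16)² = (-1/380 - 32/9)² = (-12169/3420)² = 148084561/11696400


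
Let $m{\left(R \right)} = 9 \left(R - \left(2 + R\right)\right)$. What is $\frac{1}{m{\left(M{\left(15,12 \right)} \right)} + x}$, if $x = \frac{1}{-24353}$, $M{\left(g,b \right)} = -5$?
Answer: $- \frac{24353}{438355} \approx -0.055555$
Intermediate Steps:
$x = - \frac{1}{24353} \approx -4.1063 \cdot 10^{-5}$
$m{\left(R \right)} = -18$ ($m{\left(R \right)} = 9 \left(-2\right) = -18$)
$\frac{1}{m{\left(M{\left(15,12 \right)} \right)} + x} = \frac{1}{-18 - \frac{1}{24353}} = \frac{1}{- \frac{438355}{24353}} = - \frac{24353}{438355}$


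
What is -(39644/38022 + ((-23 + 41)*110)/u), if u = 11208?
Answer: -21650563/17756274 ≈ -1.2193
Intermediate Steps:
-(39644/38022 + ((-23 + 41)*110)/u) = -(39644/38022 + ((-23 + 41)*110)/11208) = -(39644*(1/38022) + (18*110)*(1/11208)) = -(19822/19011 + 1980*(1/11208)) = -(19822/19011 + 165/934) = -1*21650563/17756274 = -21650563/17756274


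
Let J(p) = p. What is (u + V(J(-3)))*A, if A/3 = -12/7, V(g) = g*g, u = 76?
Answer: -3060/7 ≈ -437.14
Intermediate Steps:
V(g) = g²
A = -36/7 (A = 3*(-12/7) = -36/7 ≈ -5.1429)
(u + V(J(-3)))*A = (76 + (-3)²)*(-36/7) = (76 + 9)*(-36/7) = 85*(-36/7) = -3060/7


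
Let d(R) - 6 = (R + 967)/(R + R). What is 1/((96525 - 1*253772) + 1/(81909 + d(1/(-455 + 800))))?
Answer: -248723/39110945580 ≈ -6.3594e-6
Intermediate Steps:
d(R) = 6 + (967 + R)/(2*R) (d(R) = 6 + (R + 967)/(R + R) = 6 + (967 + R)/((2*R)) = 6 + (967 + R)*(1/(2*R)) = 6 + (967 + R)/(2*R))
1/((96525 - 1*253772) + 1/(81909 + d(1/(-455 + 800)))) = 1/((96525 - 1*253772) + 1/(81909 + (967 + 13/(-455 + 800))/(2*(1/(-455 + 800))))) = 1/((96525 - 253772) + 1/(81909 + (967 + 13/345)/(2*(1/345)))) = 1/(-157247 + 1/(81909 + (967 + 13*(1/345))/(2*(1/345)))) = 1/(-157247 + 1/(81909 + (½)*345*(967 + 13/345))) = 1/(-157247 + 1/(81909 + (½)*345*(333628/345))) = 1/(-157247 + 1/(81909 + 166814)) = 1/(-157247 + 1/248723) = 1/(-39110945580/248723) = -248723/39110945580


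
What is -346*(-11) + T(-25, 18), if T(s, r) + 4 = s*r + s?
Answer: 3327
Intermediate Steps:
T(s, r) = -4 + s + r*s (T(s, r) = -4 + (s*r + s) = -4 + (r*s + s) = -4 + (s + r*s) = -4 + s + r*s)
-346*(-11) + T(-25, 18) = -346*(-11) + (-4 - 25 + 18*(-25)) = 3806 + (-4 - 25 - 450) = 3806 - 479 = 3327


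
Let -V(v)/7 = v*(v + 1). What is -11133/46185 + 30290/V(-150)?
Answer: -4187602/9634191 ≈ -0.43466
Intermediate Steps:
V(v) = -7*v*(1 + v) (V(v) = -7*v*(v + 1) = -7*v*(1 + v))
-11133/46185 + 30290/V(-150) = -11133/46185 + 30290/((-7*(-150)*(1 - 150))) = -11133*1/46185 + 30290/((-7*(-150)*(-149))) = -3711/15395 + 30290/(-156450) = -3711/15395 + 30290*(-1/156450) = -3711/15395 - 3029/15645 = -4187602/9634191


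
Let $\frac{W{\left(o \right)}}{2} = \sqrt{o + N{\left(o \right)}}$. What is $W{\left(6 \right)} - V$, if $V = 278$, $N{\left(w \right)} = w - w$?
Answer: $-278 + 2 \sqrt{6} \approx -273.1$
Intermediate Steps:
$N{\left(w \right)} = 0$
$W{\left(o \right)} = 2 \sqrt{o}$ ($W{\left(o \right)} = 2 \sqrt{o + 0} = 2 \sqrt{o}$)
$W{\left(6 \right)} - V = 2 \sqrt{6} - 278 = -278 + 2 \sqrt{6}$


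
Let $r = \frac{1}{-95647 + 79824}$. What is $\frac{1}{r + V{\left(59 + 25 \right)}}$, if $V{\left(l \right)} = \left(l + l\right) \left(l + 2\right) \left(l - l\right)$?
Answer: $-15823$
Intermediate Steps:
$V{\left(l \right)} = 0$ ($V{\left(l \right)} = 2 l \left(2 + l\right) 0 = 0$)
$r = - \frac{1}{15823}$ ($r = \frac{1}{-15823} = - \frac{1}{15823} \approx -6.3199 \cdot 10^{-5}$)
$\frac{1}{r + V{\left(59 + 25 \right)}} = \frac{1}{- \frac{1}{15823} + 0} = \frac{1}{- \frac{1}{15823}} = -15823$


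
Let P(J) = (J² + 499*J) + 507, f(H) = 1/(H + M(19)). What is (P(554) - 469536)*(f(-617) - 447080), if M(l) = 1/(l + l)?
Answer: -399471523004818/7815 ≈ -5.1116e+10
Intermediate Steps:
M(l) = 1/(2*l)
f(H) = 1/(1/38 + H) (f(H) = 1/(H + (½)/19) = 1/(H + (½)*(1/19)) = 1/(H + 1/38) = 1/(1/38 + H))
P(J) = 507 + J² + 499*J
(P(554) - 469536)*(f(-617) - 447080) = ((507 + 554² + 499*554) - 469536)*(38/(1 + 38*(-617)) - 447080) = ((507 + 306916 + 276446) - 469536)*(38/(1 - 23446) - 447080) = (583869 - 469536)*(38/(-23445) - 447080) = 114333*(38*(-1/23445) - 447080) = 114333*(-38/23445 - 447080) = 114333*(-10481790638/23445) = -399471523004818/7815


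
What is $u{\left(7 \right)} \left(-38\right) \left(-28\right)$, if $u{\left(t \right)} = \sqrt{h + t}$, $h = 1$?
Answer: $2128 \sqrt{2} \approx 3009.4$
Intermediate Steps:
$u{\left(t \right)} = \sqrt{1 + t}$
$u{\left(7 \right)} \left(-38\right) \left(-28\right) = \sqrt{1 + 7} \left(-38\right) \left(-28\right) = \sqrt{8} \left(-38\right) \left(-28\right) = 2 \sqrt{2} \left(-38\right) \left(-28\right) = - 76 \sqrt{2} \left(-28\right) = 2128 \sqrt{2}$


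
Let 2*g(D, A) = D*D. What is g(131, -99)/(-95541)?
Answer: -17161/191082 ≈ -0.089810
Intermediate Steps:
g(D, A) = D**2/2 (g(D, A) = (D*D)/2 = D**2/2)
g(131, -99)/(-95541) = ((1/2)*131**2)/(-95541) = ((1/2)*17161)*(-1/95541) = (17161/2)*(-1/95541) = -17161/191082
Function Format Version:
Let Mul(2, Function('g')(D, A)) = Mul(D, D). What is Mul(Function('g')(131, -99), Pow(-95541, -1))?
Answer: Rational(-17161, 191082) ≈ -0.089810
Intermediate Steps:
Function('g')(D, A) = Mul(Rational(1, 2), Pow(D, 2)) (Function('g')(D, A) = Mul(Rational(1, 2), Mul(D, D)) = Mul(Rational(1, 2), Pow(D, 2)))
Mul(Function('g')(131, -99), Pow(-95541, -1)) = Mul(Mul(Rational(1, 2), Pow(131, 2)), Pow(-95541, -1)) = Mul(Mul(Rational(1, 2), 17161), Rational(-1, 95541)) = Mul(Rational(17161, 2), Rational(-1, 95541)) = Rational(-17161, 191082)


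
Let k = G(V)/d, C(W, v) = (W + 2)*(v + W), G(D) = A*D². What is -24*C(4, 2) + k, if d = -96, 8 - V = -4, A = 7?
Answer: -1749/2 ≈ -874.50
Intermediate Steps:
V = 12 (V = 8 - 1*(-4) = 8 + 4 = 12)
G(D) = 7*D²
C(W, v) = (2 + W)*(W + v)
k = -21/2 (k = (7*12²)/(-96) = (7*144)*(-1/96) = 1008*(-1/96) = -21/2 ≈ -10.500)
-24*C(4, 2) + k = -24*(4² + 2*4 + 2*2 + 4*2) - 21/2 = -24*(16 + 8 + 4 + 8) - 21/2 = -24*36 - 21/2 = -864 - 21/2 = -1749/2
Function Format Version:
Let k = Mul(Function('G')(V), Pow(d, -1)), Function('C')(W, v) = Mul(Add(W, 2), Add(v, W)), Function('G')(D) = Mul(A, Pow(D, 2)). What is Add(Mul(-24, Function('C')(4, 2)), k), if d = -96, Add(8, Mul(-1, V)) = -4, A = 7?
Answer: Rational(-1749, 2) ≈ -874.50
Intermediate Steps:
V = 12 (V = Add(8, Mul(-1, -4)) = Add(8, 4) = 12)
Function('G')(D) = Mul(7, Pow(D, 2))
Function('C')(W, v) = Mul(Add(2, W), Add(W, v))
k = Rational(-21, 2) (k = Mul(Mul(7, Pow(12, 2)), Pow(-96, -1)) = Mul(Mul(7, 144), Rational(-1, 96)) = Mul(1008, Rational(-1, 96)) = Rational(-21, 2) ≈ -10.500)
Add(Mul(-24, Function('C')(4, 2)), k) = Add(Mul(-24, Add(Pow(4, 2), Mul(2, 4), Mul(2, 2), Mul(4, 2))), Rational(-21, 2)) = Add(Mul(-24, Add(16, 8, 4, 8)), Rational(-21, 2)) = Add(Mul(-24, 36), Rational(-21, 2)) = Add(-864, Rational(-21, 2)) = Rational(-1749, 2)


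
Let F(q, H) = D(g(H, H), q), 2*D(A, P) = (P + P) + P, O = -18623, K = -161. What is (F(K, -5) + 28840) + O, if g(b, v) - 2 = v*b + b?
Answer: 19951/2 ≈ 9975.5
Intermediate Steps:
g(b, v) = 2 + b + b*v (g(b, v) = 2 + (v*b + b) = 2 + (b*v + b) = 2 + (b + b*v) = 2 + b + b*v)
D(A, P) = 3*P/2 (D(A, P) = ((P + P) + P)/2 = (2*P + P)/2 = (3*P)/2 = 3*P/2)
F(q, H) = 3*q/2
(F(K, -5) + 28840) + O = ((3/2)*(-161) + 28840) - 18623 = (-483/2 + 28840) - 18623 = 57197/2 - 18623 = 19951/2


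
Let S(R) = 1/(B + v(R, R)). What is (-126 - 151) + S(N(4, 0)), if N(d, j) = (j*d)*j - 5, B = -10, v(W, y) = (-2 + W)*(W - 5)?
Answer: -16619/60 ≈ -276.98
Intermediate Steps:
v(W, y) = (-5 + W)*(-2 + W) (v(W, y) = (-2 + W)*(-5 + W) = (-5 + W)*(-2 + W))
N(d, j) = -5 + d*j**2 (N(d, j) = (d*j)*j - 5 = d*j**2 - 5 = -5 + d*j**2)
S(R) = 1/(R**2 - 7*R) (S(R) = 1/(-10 + (10 + R**2 - 7*R)) = 1/(R**2 - 7*R))
(-126 - 151) + S(N(4, 0)) = (-126 - 151) + 1/((-5 + 4*0**2)*(-7 + (-5 + 4*0**2))) = -277 + 1/((-5 + 4*0)*(-7 + (-5 + 4*0))) = -277 + 1/((-5 + 0)*(-7 + (-5 + 0))) = -277 + 1/((-5)*(-7 - 5)) = -277 - 1/5/(-12) = -277 - 1/5*(-1/12) = -277 + 1/60 = -16619/60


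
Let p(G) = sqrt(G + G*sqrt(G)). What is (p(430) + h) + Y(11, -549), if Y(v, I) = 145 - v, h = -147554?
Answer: -147420 + sqrt(430 + 430*sqrt(430)) ≈ -1.4732e+5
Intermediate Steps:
p(G) = sqrt(G + G**(3/2))
(p(430) + h) + Y(11, -549) = (sqrt(430 + 430**(3/2)) - 147554) + (145 - 1*11) = (sqrt(430 + 430*sqrt(430)) - 147554) + (145 - 11) = (-147554 + sqrt(430 + 430*sqrt(430))) + 134 = -147420 + sqrt(430 + 430*sqrt(430))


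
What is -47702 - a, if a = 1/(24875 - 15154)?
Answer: -463711143/9721 ≈ -47702.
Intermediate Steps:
a = 1/9721 ≈ 0.00010287
-47702 - a = -47702 - 1*1/9721 = -47702 - 1/9721 = -463711143/9721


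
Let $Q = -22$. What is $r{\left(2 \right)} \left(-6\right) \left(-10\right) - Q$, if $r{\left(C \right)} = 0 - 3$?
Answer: $-158$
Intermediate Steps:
$r{\left(C \right)} = -3$ ($r{\left(C \right)} = 0 - 3 = -3$)
$r{\left(2 \right)} \left(-6\right) \left(-10\right) - Q = \left(-3\right) \left(-6\right) \left(-10\right) - -22 = 18 \left(-10\right) + 22 = -180 + 22 = -158$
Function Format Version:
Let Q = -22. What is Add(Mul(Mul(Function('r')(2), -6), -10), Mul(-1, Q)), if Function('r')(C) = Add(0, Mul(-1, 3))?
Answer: -158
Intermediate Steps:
Function('r')(C) = -3 (Function('r')(C) = Add(0, -3) = -3)
Add(Mul(Mul(Function('r')(2), -6), -10), Mul(-1, Q)) = Add(Mul(Mul(-3, -6), -10), Mul(-1, -22)) = Add(Mul(18, -10), 22) = Add(-180, 22) = -158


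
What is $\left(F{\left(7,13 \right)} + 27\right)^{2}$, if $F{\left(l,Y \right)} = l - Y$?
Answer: $441$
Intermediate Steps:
$\left(F{\left(7,13 \right)} + 27\right)^{2} = \left(\left(7 - 13\right) + 27\right)^{2} = \left(-6 + 27\right)^{2} = 21^{2} = 441$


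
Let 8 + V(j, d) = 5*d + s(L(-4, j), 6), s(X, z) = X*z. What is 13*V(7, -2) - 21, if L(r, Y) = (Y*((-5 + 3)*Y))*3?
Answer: -23187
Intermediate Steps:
L(r, Y) = -6*Y² (L(r, Y) = (Y*(-2*Y))*3 = -2*Y²*3 = -6*Y²)
V(j, d) = -8 - 36*j² + 5*d (V(j, d) = -8 + (5*d - 6*j²*6) = -8 + (5*d - 36*j²) = -8 + (-36*j² + 5*d) = -8 - 36*j² + 5*d)
13*V(7, -2) - 21 = 13*(-8 - 36*7² + 5*(-2)) - 21 = 13*(-8 - 36*49 - 10) - 21 = 13*(-8 - 1764 - 10) - 21 = 13*(-1782) - 21 = -23166 - 21 = -23187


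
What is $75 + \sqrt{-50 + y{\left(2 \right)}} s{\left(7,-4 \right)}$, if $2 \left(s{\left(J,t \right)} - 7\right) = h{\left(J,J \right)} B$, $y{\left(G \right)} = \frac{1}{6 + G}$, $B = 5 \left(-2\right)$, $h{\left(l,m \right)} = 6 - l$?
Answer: $75 + 3 i \sqrt{798} \approx 75.0 + 84.747 i$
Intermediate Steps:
$B = -10$
$s{\left(J,t \right)} = -23 + 5 J$ ($s{\left(J,t \right)} = 7 + \frac{\left(6 - J\right) \left(-10\right)}{2} = 7 + \frac{-60 + 10 J}{2} = 7 + \left(-30 + 5 J\right) = -23 + 5 J$)
$75 + \sqrt{-50 + y{\left(2 \right)}} s{\left(7,-4 \right)} = 75 + \sqrt{-50 + \frac{1}{6 + 2}} \left(-23 + 5 \cdot 7\right) = 75 + \sqrt{-50 + \frac{1}{8}} \left(-23 + 35\right) = 75 + \sqrt{-50 + \frac{1}{8}} \cdot 12 = 75 + \sqrt{- \frac{399}{8}} \cdot 12 = 75 + \frac{i \sqrt{798}}{4} \cdot 12 = 75 + 3 i \sqrt{798}$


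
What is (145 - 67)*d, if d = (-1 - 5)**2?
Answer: 2808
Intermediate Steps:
d = 36 (d = (-6)**2 = 36)
(145 - 67)*d = (145 - 67)*36 = 78*36 = 2808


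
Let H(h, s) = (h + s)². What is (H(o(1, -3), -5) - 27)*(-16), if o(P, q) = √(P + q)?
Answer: 64 + 160*I*√2 ≈ 64.0 + 226.27*I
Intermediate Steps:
(H(o(1, -3), -5) - 27)*(-16) = ((√(1 - 3) - 5)² - 27)*(-16) = ((√(-2) - 5)² - 27)*(-16) = ((I*√2 - 5)² - 27)*(-16) = ((-5 + I*√2)² - 27)*(-16) = (-27 + (-5 + I*√2)²)*(-16) = 432 - 16*(-5 + I*√2)²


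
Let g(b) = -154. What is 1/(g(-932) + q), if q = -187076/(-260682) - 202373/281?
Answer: -36625821/31991591449 ≈ -0.0011449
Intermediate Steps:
q = -26351215015/36625821 (q = -187076*(-1/260682) - 202373*1/281 = 93538/130341 - 202373/281 = -26351215015/36625821 ≈ -719.47)
1/(g(-932) + q) = 1/(-154 - 26351215015/36625821) = 1/(-31991591449/36625821) = -36625821/31991591449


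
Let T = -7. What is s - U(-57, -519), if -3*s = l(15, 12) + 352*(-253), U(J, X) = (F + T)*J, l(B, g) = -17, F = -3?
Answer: 29121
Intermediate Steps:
U(J, X) = -10*J (U(J, X) = (-3 - 7)*J = -10*J)
s = 29691 (s = -(-17 + 352*(-253))/3 = -(-17 - 89056)/3 = -⅓*(-89073) = 29691)
s - U(-57, -519) = 29691 - (-10)*(-57) = 29691 - 1*570 = 29691 - 570 = 29121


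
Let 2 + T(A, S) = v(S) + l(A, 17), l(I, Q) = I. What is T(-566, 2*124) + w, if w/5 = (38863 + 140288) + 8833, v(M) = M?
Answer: 939600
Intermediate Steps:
w = 939920 (w = 5*((38863 + 140288) + 8833) = 5*(179151 + 8833) = 5*187984 = 939920)
T(A, S) = -2 + A + S (T(A, S) = -2 + (S + A) = -2 + (A + S) = -2 + A + S)
T(-566, 2*124) + w = (-2 - 566 + 2*124) + 939920 = (-2 - 566 + 248) + 939920 = -320 + 939920 = 939600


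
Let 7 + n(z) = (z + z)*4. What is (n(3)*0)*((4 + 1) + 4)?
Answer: 0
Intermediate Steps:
n(z) = -7 + 8*z (n(z) = -7 + (z + z)*4 = -7 + (2*z)*4 = -7 + 8*z)
(n(3)*0)*((4 + 1) + 4) = ((-7 + 8*3)*0)*((4 + 1) + 4) = ((-7 + 24)*0)*(5 + 4) = (17*0)*9 = 0*9 = 0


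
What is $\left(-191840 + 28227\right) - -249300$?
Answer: $85687$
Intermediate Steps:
$\left(-191840 + 28227\right) - -249300 = -163613 + 249300 = 85687$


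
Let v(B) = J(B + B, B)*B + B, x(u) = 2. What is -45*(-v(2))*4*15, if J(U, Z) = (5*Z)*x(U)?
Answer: 113400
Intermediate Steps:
J(U, Z) = 10*Z (J(U, Z) = (5*Z)*2 = 10*Z)
v(B) = B + 10*B² (v(B) = (10*B)*B + B = 10*B² + B = B + 10*B²)
-45*(-v(2))*4*15 = -45*(-2*(1 + 10*2))*4*15 = -45*(-2*(1 + 20))*4*15 = -45*(-2*21)*4*15 = -45*(-1*42)*4*15 = -(-1890)*4*15 = -45*(-168)*15 = 7560*15 = 113400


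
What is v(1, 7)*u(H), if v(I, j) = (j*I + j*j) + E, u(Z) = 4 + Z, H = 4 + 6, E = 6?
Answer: 868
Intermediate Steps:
H = 10
v(I, j) = 6 + j**2 + I*j (v(I, j) = (j*I + j*j) + 6 = (I*j + j**2) + 6 = (j**2 + I*j) + 6 = 6 + j**2 + I*j)
v(1, 7)*u(H) = (6 + 7**2 + 1*7)*(4 + 10) = (6 + 49 + 7)*14 = 62*14 = 868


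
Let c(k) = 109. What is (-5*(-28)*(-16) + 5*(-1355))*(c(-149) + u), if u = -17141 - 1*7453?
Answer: 220732275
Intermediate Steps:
u = -24594 (u = -17141 - 7453 = -24594)
(-5*(-28)*(-16) + 5*(-1355))*(c(-149) + u) = (-5*(-28)*(-16) + 5*(-1355))*(109 - 24594) = (140*(-16) - 6775)*(-24485) = (-2240 - 6775)*(-24485) = -9015*(-24485) = 220732275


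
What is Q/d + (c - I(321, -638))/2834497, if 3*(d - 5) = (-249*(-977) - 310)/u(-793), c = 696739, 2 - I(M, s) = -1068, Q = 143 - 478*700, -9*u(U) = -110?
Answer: -103774461844499/2067592657183 ≈ -50.191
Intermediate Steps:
u(U) = 110/9 (u(U) = -1/9*(-110) = 110/9)
Q = -334457 (Q = 143 - 334600 = -334457)
I(M, s) = 1070 (I(M, s) = 2 - 1*(-1068) = 2 + 1068 = 1070)
d = 729439/110 (d = 5 + ((-249*(-977) - 310)/(110/9))/3 = 5 + ((243273 - 310)*(9/110))/3 = 5 + (242963*(9/110))/3 = 5 + (1/3)*(2186667/110) = 5 + 728889/110 = 729439/110 ≈ 6631.3)
Q/d + (c - I(321, -638))/2834497 = -334457/729439/110 + (696739 - 1*1070)/2834497 = -334457*110/729439 + (696739 - 1070)*(1/2834497) = -36790270/729439 + 695669*(1/2834497) = -36790270/729439 + 695669/2834497 = -103774461844499/2067592657183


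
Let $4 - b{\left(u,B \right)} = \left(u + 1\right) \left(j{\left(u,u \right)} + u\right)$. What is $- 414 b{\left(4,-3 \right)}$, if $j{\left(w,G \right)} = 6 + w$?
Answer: $27324$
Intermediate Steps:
$b{\left(u,B \right)} = 4 - \left(1 + u\right) \left(6 + 2 u\right)$ ($b{\left(u,B \right)} = 4 - \left(u + 1\right) \left(\left(6 + u\right) + u\right) = 4 - \left(1 + u\right) \left(6 + 2 u\right)$)
$- 414 b{\left(4,-3 \right)} = - 414 \left(-2 - 32 - 2 \cdot 4^{2}\right) = - 414 \left(-2 - 32 - 32\right) = \left(-414\right) \left(-66\right) = 27324$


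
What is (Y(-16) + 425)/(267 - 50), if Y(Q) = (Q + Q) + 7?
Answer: 400/217 ≈ 1.8433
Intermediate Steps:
Y(Q) = 7 + 2*Q (Y(Q) = 2*Q + 7 = 7 + 2*Q)
(Y(-16) + 425)/(267 - 50) = ((7 + 2*(-16)) + 425)/(267 - 50) = ((7 - 32) + 425)/217 = (-25 + 425)*(1/217) = 400*(1/217) = 400/217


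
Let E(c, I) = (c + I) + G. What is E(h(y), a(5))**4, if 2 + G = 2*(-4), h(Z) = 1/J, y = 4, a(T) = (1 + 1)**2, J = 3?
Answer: 83521/81 ≈ 1031.1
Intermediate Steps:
a(T) = 4 (a(T) = 2**2 = 4)
h(Z) = 1/3
G = -10 (G = -2 + 2*(-4) = -2 - 8 = -10)
E(c, I) = -10 + I + c (E(c, I) = (c + I) - 10 = (I + c) - 10 = -10 + I + c)
E(h(y), a(5))**4 = (-10 + 4 + 1/3)**4 = (-17/3)**4 = 83521/81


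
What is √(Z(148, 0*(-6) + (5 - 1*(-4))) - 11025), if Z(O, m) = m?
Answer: 18*I*√34 ≈ 104.96*I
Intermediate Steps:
√(Z(148, 0*(-6) + (5 - 1*(-4))) - 11025) = √((0*(-6) + (5 - 1*(-4))) - 11025) = √((0 + (5 + 4)) - 11025) = √((0 + 9) - 11025) = √(9 - 11025) = √(-11016) = 18*I*√34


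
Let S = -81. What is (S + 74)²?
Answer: 49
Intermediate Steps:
(S + 74)² = (-81 + 74)² = (-7)² = 49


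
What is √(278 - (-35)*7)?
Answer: √523 ≈ 22.869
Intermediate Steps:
√(278 - (-35)*7) = √(278 - 7*(-35)) = √(278 + 245) = √523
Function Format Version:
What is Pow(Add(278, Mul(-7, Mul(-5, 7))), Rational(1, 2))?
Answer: Pow(523, Rational(1, 2)) ≈ 22.869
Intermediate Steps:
Pow(Add(278, Mul(-7, Mul(-5, 7))), Rational(1, 2)) = Pow(Add(278, Mul(-7, -35)), Rational(1, 2)) = Pow(Add(278, 245), Rational(1, 2)) = Pow(523, Rational(1, 2))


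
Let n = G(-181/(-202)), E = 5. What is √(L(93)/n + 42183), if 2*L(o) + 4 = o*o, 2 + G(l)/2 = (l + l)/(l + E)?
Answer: √6676957389/404 ≈ 202.26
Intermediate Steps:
G(l) = -4 + 4*l/(5 + l) (G(l) = -4 + 2*((l + l)/(l + 5)) = -4 + 2*((2*l)/(5 + l)) = -4 + 2*(2*l/(5 + l)) = -4 + 4*l/(5 + l))
n = -4040/1191 (n = -20/(5 - 181/(-202)) = -20/(5 - 181*(-1/202)) = -20/(5 + 181/202) = -20/1191/202 = -20*202/1191 = -4040/1191 ≈ -3.3921)
L(o) = -2 + o²/2 (L(o) = -2 + (o*o)/2 = -2 + o²/2)
√(L(93)/n + 42183) = √((-2 + (½)*93²)/(-4040/1191) + 42183) = √((-2 + (½)*8649)*(-1191/4040) + 42183) = √((-2 + 8649/2)*(-1191/4040) + 42183) = √((8645/2)*(-1191/4040) + 42183) = √(-2059239/1616 + 42183) = √(66108489/1616) = √6676957389/404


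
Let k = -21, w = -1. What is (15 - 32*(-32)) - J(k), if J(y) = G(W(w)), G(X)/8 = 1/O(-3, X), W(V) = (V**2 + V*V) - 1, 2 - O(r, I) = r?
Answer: 5187/5 ≈ 1037.4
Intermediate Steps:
O(r, I) = 2 - r
W(V) = -1 + 2*V**2 (W(V) = (V**2 + V**2) - 1 = 2*V**2 - 1 = -1 + 2*V**2)
G(X) = 8/5 (G(X) = 8/(2 - 1*(-3)) = 8/(2 + 3) = 8/5)
J(y) = 8/5
(15 - 32*(-32)) - J(k) = (15 - 32*(-32)) - 1*8/5 = (15 + 1024) - 8/5 = 1039 - 8/5 = 5187/5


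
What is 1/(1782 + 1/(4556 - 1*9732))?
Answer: 5176/9223631 ≈ 0.00056117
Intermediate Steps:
1/(1782 + 1/(4556 - 1*9732)) = 1/(1782 + 1/(4556 - 9732)) = 1/(1782 + 1/(-5176)) = 1/(1782 - 1/5176) = 1/(9223631/5176) = 5176/9223631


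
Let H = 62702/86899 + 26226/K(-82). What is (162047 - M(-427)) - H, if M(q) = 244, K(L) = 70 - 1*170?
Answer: 704162316337/4344950 ≈ 1.6206e+5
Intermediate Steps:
K(L) = -100 (K(L) = 70 - 170 = -100)
H = -1136371487/4344950 (H = 62702/86899 + 26226/(-100) = 62702*(1/86899) + 26226*(-1/100) = 62702/86899 - 13113/50 = -1136371487/4344950 ≈ -261.54)
(162047 - M(-427)) - H = (162047 - 1*244) - 1*(-1136371487/4344950) = (162047 - 244) + 1136371487/4344950 = 161803 + 1136371487/4344950 = 704162316337/4344950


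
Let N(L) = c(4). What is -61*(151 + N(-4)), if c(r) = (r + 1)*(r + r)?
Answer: -11651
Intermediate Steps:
c(r) = 2*r*(1 + r) (c(r) = (1 + r)*(2*r) = 2*r*(1 + r))
N(L) = 40 (N(L) = 2*4*(1 + 4) = 2*4*5 = 40)
-61*(151 + N(-4)) = -61*(151 + 40) = -61*191 = -11651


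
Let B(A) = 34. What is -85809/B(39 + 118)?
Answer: -85809/34 ≈ -2523.8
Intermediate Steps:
-85809/B(39 + 118) = -85809/34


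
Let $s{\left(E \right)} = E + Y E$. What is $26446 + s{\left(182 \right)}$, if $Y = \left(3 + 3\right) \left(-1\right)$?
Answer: $25536$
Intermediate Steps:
$Y = -6$ ($Y = 6 \left(-1\right) = -6$)
$s{\left(E \right)} = - 5 E$ ($s{\left(E \right)} = E - 6 E = - 5 E$)
$26446 + s{\left(182 \right)} = 26446 - 910 = 25536$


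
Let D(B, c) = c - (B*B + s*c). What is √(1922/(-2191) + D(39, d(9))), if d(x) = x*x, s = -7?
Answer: I*√4195031015/2191 ≈ 29.561*I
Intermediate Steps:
d(x) = x²
D(B, c) = -B² + 8*c (D(B, c) = c - (B*B - 7*c) = c - (B² - 7*c) = c + (-B² + 7*c) = -B² + 8*c)
√(1922/(-2191) + D(39, d(9))) = √(1922/(-2191) + (-1*39² + 8*9²)) = √(1922*(-1/2191) + (-1*1521 + 8*81)) = √(-1922/2191 + (-1521 + 648)) = √(-1922/2191 - 873) = √(-1914665/2191) = I*√4195031015/2191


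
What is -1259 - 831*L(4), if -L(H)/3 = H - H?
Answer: -1259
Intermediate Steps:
L(H) = 0 (L(H) = -3*(H - H) = -3*0 = 0)
-1259 - 831*L(4) = -1259 - 831*0 = -1259 + 0 = -1259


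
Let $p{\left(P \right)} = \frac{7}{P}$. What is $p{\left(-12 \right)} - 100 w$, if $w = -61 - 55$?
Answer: $\frac{139193}{12} \approx 11599.0$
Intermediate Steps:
$w = -116$
$p{\left(-12 \right)} - 100 w = \frac{7}{-12} - -11600 = 7 \left(- \frac{1}{12}\right) + 11600 = - \frac{7}{12} + 11600 = \frac{139193}{12}$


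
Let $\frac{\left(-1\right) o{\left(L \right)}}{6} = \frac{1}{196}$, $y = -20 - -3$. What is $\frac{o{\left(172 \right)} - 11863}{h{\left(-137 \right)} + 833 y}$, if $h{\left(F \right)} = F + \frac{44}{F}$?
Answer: $\frac{159273049}{191969260} \approx 0.82968$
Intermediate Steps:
$y = -17$ ($y = -20 + 3 = -17$)
$o{\left(L \right)} = - \frac{3}{98}$ ($o{\left(L \right)} = - \frac{6}{196} = \left(-6\right) \frac{1}{196} = - \frac{3}{98}$)
$\frac{o{\left(172 \right)} - 11863}{h{\left(-137 \right)} + 833 y} = \frac{- \frac{3}{98} - 11863}{\left(-137 + \frac{44}{-137}\right) + 833 \left(-17\right)} = - \frac{1162577}{98 \left(\left(-137 + 44 \left(- \frac{1}{137}\right)\right) - 14161\right)} = - \frac{1162577}{98 \left(\left(-137 - \frac{44}{137}\right) - 14161\right)} = - \frac{1162577}{98 \left(- \frac{18813}{137} - 14161\right)} = - \frac{1162577}{98 \left(- \frac{1958870}{137}\right)} = \left(- \frac{1162577}{98}\right) \left(- \frac{137}{1958870}\right) = \frac{159273049}{191969260}$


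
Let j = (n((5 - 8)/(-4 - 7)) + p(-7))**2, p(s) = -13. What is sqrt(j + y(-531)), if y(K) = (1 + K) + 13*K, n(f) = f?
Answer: I*sqrt(879793)/11 ≈ 85.27*I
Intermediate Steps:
j = 19600/121 (j = ((5 - 8)/(-4 - 7) - 13)**2 = (-3/(-11) - 13)**2 = (-3*(-1/11) - 13)**2 = (3/11 - 13)**2 = (-140/11)**2 = 19600/121 ≈ 161.98)
y(K) = 1 + 14*K
sqrt(j + y(-531)) = sqrt(19600/121 + (1 + 14*(-531))) = sqrt(19600/121 + (1 - 7434)) = sqrt(19600/121 - 7433) = sqrt(-879793/121) = I*sqrt(879793)/11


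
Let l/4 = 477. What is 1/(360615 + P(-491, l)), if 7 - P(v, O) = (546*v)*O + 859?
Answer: 1/511867851 ≈ 1.9536e-9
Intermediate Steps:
l = 1908 (l = 4*477 = 1908)
P(v, O) = -852 - 546*O*v (P(v, O) = 7 - ((546*v)*O + 859) = 7 - (546*O*v + 859) = 7 - (859 + 546*O*v) = 7 + (-859 - 546*O*v) = -852 - 546*O*v)
1/(360615 + P(-491, l)) = 1/(360615 + (-852 - 546*1908*(-491))) = 1/(360615 + (-852 + 511508088)) = 1/(360615 + 511507236) = 1/511867851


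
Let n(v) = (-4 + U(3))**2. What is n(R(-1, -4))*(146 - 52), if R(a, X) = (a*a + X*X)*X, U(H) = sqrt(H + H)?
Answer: 2068 - 752*sqrt(6) ≈ 225.98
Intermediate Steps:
U(H) = sqrt(2)*sqrt(H) (U(H) = sqrt(2*H) = sqrt(2)*sqrt(H))
R(a, X) = X*(X**2 + a**2) (R(a, X) = (a**2 + X**2)*X = (X**2 + a**2)*X = X*(X**2 + a**2))
n(v) = (-4 + sqrt(6))**2 (n(v) = (-4 + sqrt(2)*sqrt(3))**2 = (-4 + sqrt(6))**2)
n(R(-1, -4))*(146 - 52) = (4 - sqrt(6))**2*(146 - 52) = (4 - sqrt(6))**2*94 = 94*(4 - sqrt(6))**2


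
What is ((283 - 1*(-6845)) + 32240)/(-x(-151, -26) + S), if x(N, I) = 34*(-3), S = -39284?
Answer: -19684/19591 ≈ -1.0047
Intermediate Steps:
x(N, I) = -102
((283 - 1*(-6845)) + 32240)/(-x(-151, -26) + S) = ((283 - 1*(-6845)) + 32240)/(-1*(-102) - 39284) = ((283 + 6845) + 32240)/(102 - 39284) = (7128 + 32240)/(-39182) = 39368*(-1/39182) = -19684/19591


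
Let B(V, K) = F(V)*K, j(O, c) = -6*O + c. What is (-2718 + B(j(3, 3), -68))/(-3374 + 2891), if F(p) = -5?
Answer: 2378/483 ≈ 4.9234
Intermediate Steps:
j(O, c) = c - 6*O
B(V, K) = -5*K
(-2718 + B(j(3, 3), -68))/(-3374 + 2891) = (-2718 - 5*(-68))/(-3374 + 2891) = (-2718 + 340)/(-483) = -2378*(-1/483) = 2378/483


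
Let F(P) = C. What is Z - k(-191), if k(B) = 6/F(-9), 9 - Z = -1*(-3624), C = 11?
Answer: -39771/11 ≈ -3615.5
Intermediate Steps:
F(P) = 11
Z = -3615 (Z = 9 - (-1)*(-3624) = 9 - 1*3624 = 9 - 3624 = -3615)
k(B) = 6/11
Z - k(-191) = -3615 - 1*6/11 = -3615 - 6/11 = -39771/11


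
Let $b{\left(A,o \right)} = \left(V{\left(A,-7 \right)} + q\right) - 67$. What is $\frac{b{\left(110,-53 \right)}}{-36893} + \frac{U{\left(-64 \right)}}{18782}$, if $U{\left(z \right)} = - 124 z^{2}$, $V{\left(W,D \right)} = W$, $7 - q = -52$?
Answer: $- \frac{9370009018}{346462163} \approx -27.045$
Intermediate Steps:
$q = 59$ ($q = 7 - -52 = 7 + 52 = 59$)
$b{\left(A,o \right)} = -8 + A$ ($b{\left(A,o \right)} = \left(A + 59\right) - 67 = \left(59 + A\right) - 67 = -8 + A$)
$\frac{b{\left(110,-53 \right)}}{-36893} + \frac{U{\left(-64 \right)}}{18782} = \frac{-8 + 110}{-36893} + \frac{\left(-124\right) \left(-64\right)^{2}}{18782} = 102 \left(- \frac{1}{36893}\right) + \left(-124\right) 4096 \cdot \frac{1}{18782} = - \frac{102}{36893} - \frac{253952}{9391} = - \frac{9370009018}{346462163}$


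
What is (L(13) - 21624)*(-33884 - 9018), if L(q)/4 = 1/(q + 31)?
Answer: 10204798426/11 ≈ 9.2771e+8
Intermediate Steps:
L(q) = 4/(31 + q) (L(q) = 4/(q + 31) = 4/(31 + q))
(L(13) - 21624)*(-33884 - 9018) = (4/(31 + 13) - 21624)*(-33884 - 9018) = (4/44 - 21624)*(-42902) = (4*(1/44) - 21624)*(-42902) = (1/11 - 21624)*(-42902) = -237863/11*(-42902) = 10204798426/11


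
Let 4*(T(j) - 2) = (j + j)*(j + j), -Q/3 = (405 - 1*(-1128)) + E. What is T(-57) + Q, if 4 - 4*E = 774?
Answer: -1541/2 ≈ -770.50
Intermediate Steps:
E = -385/2 (E = 1 - ¼*774 = 1 - 387/2 = -385/2 ≈ -192.50)
Q = -8043/2 (Q = -3*((405 - 1*(-1128)) - 385/2) = -3*((405 + 1128) - 385/2) = -3*(1533 - 385/2) = -3*2681/2 = -8043/2 ≈ -4021.5)
T(j) = 2 + j² (T(j) = 2 + ((j + j)*(j + j))/4 = 2 + ((2*j)*(2*j))/4 = 2 + (4*j²)/4 = 2 + j²)
T(-57) + Q = (2 + (-57)²) - 8043/2 = (2 + 3249) - 8043/2 = 3251 - 8043/2 = -1541/2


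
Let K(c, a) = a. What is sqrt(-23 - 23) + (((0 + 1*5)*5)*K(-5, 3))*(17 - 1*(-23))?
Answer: 3000 + I*sqrt(46) ≈ 3000.0 + 6.7823*I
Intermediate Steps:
sqrt(-23 - 23) + (((0 + 1*5)*5)*K(-5, 3))*(17 - 1*(-23)) = sqrt(-23 - 23) + (((0 + 1*5)*5)*3)*(17 - 1*(-23)) = sqrt(-46) + (((0 + 5)*5)*3)*(17 + 23) = I*sqrt(46) + ((5*5)*3)*40 = I*sqrt(46) + (25*3)*40 = I*sqrt(46) + 75*40 = I*sqrt(46) + 3000 = 3000 + I*sqrt(46)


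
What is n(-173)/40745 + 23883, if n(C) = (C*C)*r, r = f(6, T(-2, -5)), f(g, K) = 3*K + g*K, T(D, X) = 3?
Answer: 973920918/40745 ≈ 23903.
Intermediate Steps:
f(g, K) = 3*K + K*g
r = 27 (r = 3*(3 + 6) = 3*9 = 27)
n(C) = 27*C² (n(C) = (C*C)*27 = C²*27 = 27*C²)
n(-173)/40745 + 23883 = (27*(-173)²)/40745 + 23883 = (27*29929)*(1/40745) + 23883 = 808083*(1/40745) + 23883 = 808083/40745 + 23883 = 973920918/40745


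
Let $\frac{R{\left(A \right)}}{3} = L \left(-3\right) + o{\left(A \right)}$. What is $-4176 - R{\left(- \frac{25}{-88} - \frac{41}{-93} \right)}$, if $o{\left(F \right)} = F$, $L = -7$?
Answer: $- \frac{11569925}{2728} \approx -4241.2$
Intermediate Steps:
$R{\left(A \right)} = 63 + 3 A$ ($R{\left(A \right)} = 3 \left(\left(-7\right) \left(-3\right) + A\right) = 3 \left(21 + A\right) = 63 + 3 A$)
$-4176 - R{\left(- \frac{25}{-88} - \frac{41}{-93} \right)} = -4176 - \left(63 + 3 \left(- \frac{25}{-88} - \frac{41}{-93}\right)\right) = -4176 - \left(63 + 3 \left(\left(-25\right) \left(- \frac{1}{88}\right) - - \frac{41}{93}\right)\right) = -4176 - \left(63 + 3 \left(\frac{25}{88} + \frac{41}{93}\right)\right) = -4176 - \left(63 + 3 \cdot \frac{5933}{8184}\right) = -4176 - \left(63 + \frac{5933}{2728}\right) = -4176 - \frac{177797}{2728} = - \frac{11569925}{2728}$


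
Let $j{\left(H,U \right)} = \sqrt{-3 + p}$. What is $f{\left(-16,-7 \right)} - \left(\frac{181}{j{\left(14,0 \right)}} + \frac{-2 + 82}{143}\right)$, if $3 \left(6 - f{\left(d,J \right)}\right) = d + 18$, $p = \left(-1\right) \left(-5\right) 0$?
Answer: $\frac{2048}{429} + \frac{181 i \sqrt{3}}{3} \approx 4.7739 + 104.5 i$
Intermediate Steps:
$p = 0$ ($p = 5 \cdot 0 = 0$)
$j{\left(H,U \right)} = i \sqrt{3}$ ($j{\left(H,U \right)} = \sqrt{-3 + 0} = \sqrt{-3} = i \sqrt{3}$)
$f{\left(d,J \right)} = - \frac{d}{3}$ ($f{\left(d,J \right)} = 6 - \frac{d + 18}{3} = 6 - \frac{18 + d}{3} = 6 - \left(6 + \frac{d}{3}\right) = - \frac{d}{3}$)
$f{\left(-16,-7 \right)} - \left(\frac{181}{j{\left(14,0 \right)}} + \frac{-2 + 82}{143}\right) = \left(- \frac{1}{3}\right) \left(-16\right) - \left(\frac{181}{i \sqrt{3}} + \frac{-2 + 82}{143}\right) = \frac{16}{3} - \left(181 \left(- \frac{i \sqrt{3}}{3}\right) + 80 \cdot \frac{1}{143}\right) = \frac{16}{3} - \left(- \frac{181 i \sqrt{3}}{3} + \frac{80}{143}\right) = \frac{16}{3} - \left(\frac{80}{143} - \frac{181 i \sqrt{3}}{3}\right) = \frac{2048}{429} + \frac{181 i \sqrt{3}}{3}$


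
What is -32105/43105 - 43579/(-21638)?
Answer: 236756961/186541198 ≈ 1.2692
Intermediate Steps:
-32105/43105 - 43579/(-21638) = -32105*1/43105 - 43579*(-1/21638) = -6421/8621 + 43579/21638 = 236756961/186541198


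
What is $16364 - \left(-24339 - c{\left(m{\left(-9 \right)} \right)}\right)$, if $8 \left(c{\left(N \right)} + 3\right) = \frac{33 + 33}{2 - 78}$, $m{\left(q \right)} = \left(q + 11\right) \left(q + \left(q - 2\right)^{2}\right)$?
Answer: $\frac{12372767}{304} \approx 40700.0$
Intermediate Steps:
$m{\left(q \right)} = \left(11 + q\right) \left(q + \left(-2 + q\right)^{2}\right)$
$c{\left(N \right)} = - \frac{945}{304}$ ($c{\left(N \right)} = -3 + \frac{\left(33 + 33\right) \frac{1}{2 - 78}}{8} = -3 + \frac{66 \frac{1}{-76}}{8} = -3 + \frac{66 \left(- \frac{1}{76}\right)}{8} = -3 + \frac{1}{8} \left(- \frac{33}{38}\right) = -3 - \frac{33}{304} = - \frac{945}{304}$)
$16364 - \left(-24339 - c{\left(m{\left(-9 \right)} \right)}\right) = 16364 - \left(-24339 - - \frac{945}{304}\right) = 16364 - \left(-24339 + \frac{945}{304}\right) = 16364 - - \frac{7398111}{304} = 16364 + \frac{7398111}{304} = \frac{12372767}{304}$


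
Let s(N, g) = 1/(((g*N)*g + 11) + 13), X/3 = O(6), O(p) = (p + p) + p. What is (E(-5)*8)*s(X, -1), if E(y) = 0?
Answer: 0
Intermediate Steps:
O(p) = 3*p (O(p) = 2*p + p = 3*p)
X = 54 (X = 3*(3*6) = 3*18 = 54)
s(N, g) = 1/(24 + N*g**2) (s(N, g) = 1/(((N*g)*g + 11) + 13) = 1/((N*g**2 + 11) + 13) = 1/((11 + N*g**2) + 13) = 1/(24 + N*g**2))
(E(-5)*8)*s(X, -1) = (0*8)/(24 + 54*(-1)**2) = 0/(24 + 54*1) = 0/(24 + 54) = 0/78 = 0*(1/78) = 0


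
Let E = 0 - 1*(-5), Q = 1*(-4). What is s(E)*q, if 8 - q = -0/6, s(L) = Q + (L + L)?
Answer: 48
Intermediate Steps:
Q = -4
E = 5 (E = 0 + 5 = 5)
s(L) = -4 + 2*L (s(L) = -4 + (L + L) = -4 + 2*L)
q = 8 (q = 8 - (-5)*0/6 = 8 - (-5)*0*(⅙) = 8 - (-5)*0 = 8 - 1*0 = 8 + 0 = 8)
s(E)*q = (-4 + 2*5)*8 = (-4 + 10)*8 = 6*8 = 48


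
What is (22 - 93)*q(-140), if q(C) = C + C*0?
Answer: 9940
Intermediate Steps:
q(C) = C (q(C) = C + 0 = C)
(22 - 93)*q(-140) = (22 - 93)*(-140) = -71*(-140) = 9940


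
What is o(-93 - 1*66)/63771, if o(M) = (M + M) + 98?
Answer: -220/63771 ≈ -0.0034498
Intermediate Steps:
o(M) = 98 + 2*M (o(M) = 2*M + 98 = 98 + 2*M)
o(-93 - 1*66)/63771 = (98 + 2*(-93 - 1*66))/63771 = (98 + 2*(-93 - 66))*(1/63771) = (98 + 2*(-159))*(1/63771) = (98 - 318)*(1/63771) = -220*1/63771 = -220/63771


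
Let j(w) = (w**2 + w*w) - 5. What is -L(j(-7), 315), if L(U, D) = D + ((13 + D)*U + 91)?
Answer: -30910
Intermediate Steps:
j(w) = -5 + 2*w**2 (j(w) = (w**2 + w**2) - 5 = 2*w**2 - 5 = -5 + 2*w**2)
L(U, D) = 91 + D + U*(13 + D) (L(U, D) = D + (U*(13 + D) + 91) = D + (91 + U*(13 + D)) = 91 + D + U*(13 + D))
-L(j(-7), 315) = -(91 + 315 + 13*(-5 + 2*(-7)**2) + 315*(-5 + 2*(-7)**2)) = -(91 + 315 + 13*(-5 + 2*49) + 315*(-5 + 2*49)) = -(91 + 315 + 13*(-5 + 98) + 315*(-5 + 98)) = -(91 + 315 + 13*93 + 315*93) = -(91 + 315 + 1209 + 29295) = -1*30910 = -30910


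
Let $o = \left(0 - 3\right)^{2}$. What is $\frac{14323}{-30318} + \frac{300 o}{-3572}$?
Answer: $- \frac{33255089}{27073974} \approx -1.2283$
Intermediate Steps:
$o = 9$ ($o = \left(-3\right)^{2} = 9$)
$\frac{14323}{-30318} + \frac{300 o}{-3572} = \frac{14323}{-30318} + \frac{300 \cdot 9}{-3572} = 14323 \left(- \frac{1}{30318}\right) + 2700 \left(- \frac{1}{3572}\right) = - \frac{14323}{30318} - \frac{675}{893} = - \frac{33255089}{27073974}$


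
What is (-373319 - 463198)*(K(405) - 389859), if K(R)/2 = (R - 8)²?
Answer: 62438465397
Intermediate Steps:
K(R) = 2*(-8 + R)² (K(R) = 2*(R - 8)² = 2*(-8 + R)²)
(-373319 - 463198)*(K(405) - 389859) = (-373319 - 463198)*(2*(-8 + 405)² - 389859) = -836517*(2*397² - 389859) = -836517*(2*157609 - 389859) = -836517*(315218 - 389859) = -836517*(-74641) = 62438465397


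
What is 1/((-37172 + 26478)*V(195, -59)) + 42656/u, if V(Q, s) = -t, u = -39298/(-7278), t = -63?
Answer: 14939803056457/1891137654 ≈ 7899.9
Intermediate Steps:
u = 19649/3639 (u = -39298*(-1/7278) = 19649/3639 ≈ 5.3996)
V(Q, s) = 63 (V(Q, s) = -1*(-63) = 63)
1/((-37172 + 26478)*V(195, -59)) + 42656/u = 1/((-37172 + 26478)*63) + 42656/(19649/3639) = (1/63)/(-10694) + 42656*(3639/19649) = -1/10694*1/63 + 155225184/19649 = -1/673722 + 155225184/19649 = 14939803056457/1891137654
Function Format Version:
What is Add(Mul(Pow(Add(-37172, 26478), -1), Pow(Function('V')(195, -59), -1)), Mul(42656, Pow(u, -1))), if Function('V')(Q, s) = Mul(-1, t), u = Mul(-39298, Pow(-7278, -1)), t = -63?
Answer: Rational(14939803056457, 1891137654) ≈ 7899.9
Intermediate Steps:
u = Rational(19649, 3639) (u = Mul(-39298, Rational(-1, 7278)) = Rational(19649, 3639) ≈ 5.3996)
Function('V')(Q, s) = 63 (Function('V')(Q, s) = Mul(-1, -63) = 63)
Add(Mul(Pow(Add(-37172, 26478), -1), Pow(Function('V')(195, -59), -1)), Mul(42656, Pow(u, -1))) = Add(Mul(Pow(Add(-37172, 26478), -1), Pow(63, -1)), Mul(42656, Pow(Rational(19649, 3639), -1))) = Add(Mul(Pow(-10694, -1), Rational(1, 63)), Mul(42656, Rational(3639, 19649))) = Add(Mul(Rational(-1, 10694), Rational(1, 63)), Rational(155225184, 19649)) = Add(Rational(-1, 673722), Rational(155225184, 19649)) = Rational(14939803056457, 1891137654)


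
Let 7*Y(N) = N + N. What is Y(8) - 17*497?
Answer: -59127/7 ≈ -8446.7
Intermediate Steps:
Y(N) = 2*N/7 (Y(N) = (N + N)/7 = (2*N)/7 = 2*N/7)
Y(8) - 17*497 = (2/7)*8 - 17*497 = 16/7 - 8449 = -59127/7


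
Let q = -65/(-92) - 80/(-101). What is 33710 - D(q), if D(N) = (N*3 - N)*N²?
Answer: 13519780252030115/401141512544 ≈ 33703.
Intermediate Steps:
q = 13925/9292 (q = -65*(-1/92) - 80*(-1/101) = 65/92 + 80/101 = 13925/9292 ≈ 1.4986)
D(N) = 2*N³ (D(N) = (3*N - N)*N² = (2*N)*N² = 2*N³)
33710 - D(q) = 33710 - 2*(13925/9292)³ = 33710 - 2*2700135828125/802283025088 = 33710 - 1*2700135828125/401141512544 = 33710 - 2700135828125/401141512544 = 13519780252030115/401141512544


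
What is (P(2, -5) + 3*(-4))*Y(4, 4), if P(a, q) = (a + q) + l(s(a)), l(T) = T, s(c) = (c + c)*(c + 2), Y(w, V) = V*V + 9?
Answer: 25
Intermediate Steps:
Y(w, V) = 9 + V² (Y(w, V) = V² + 9 = 9 + V²)
s(c) = 2*c*(2 + c) (s(c) = (2*c)*(2 + c) = 2*c*(2 + c))
P(a, q) = a + q + 2*a*(2 + a) (P(a, q) = (a + q) + 2*a*(2 + a) = a + q + 2*a*(2 + a))
(P(2, -5) + 3*(-4))*Y(4, 4) = ((2 - 5 + 2*2*(2 + 2)) + 3*(-4))*(9 + 4²) = ((2 - 5 + 2*2*4) - 12)*(9 + 16) = ((2 - 5 + 16) - 12)*25 = (13 - 12)*25 = 1*25 = 25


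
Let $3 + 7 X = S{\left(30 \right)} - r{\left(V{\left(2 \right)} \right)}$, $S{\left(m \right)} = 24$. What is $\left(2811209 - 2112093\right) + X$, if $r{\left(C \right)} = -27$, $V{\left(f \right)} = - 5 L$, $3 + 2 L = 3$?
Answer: $\frac{4893860}{7} \approx 6.9912 \cdot 10^{5}$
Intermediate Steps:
$L = 0$ ($L = - \frac{3}{2} + \frac{1}{2} \cdot 3 = - \frac{3}{2} + \frac{3}{2} = 0$)
$V{\left(f \right)} = 0$ ($V{\left(f \right)} = \left(-5\right) 0 = 0$)
$X = \frac{48}{7}$ ($X = - \frac{3}{7} + \frac{24 - -27}{7} = - \frac{3}{7} + \frac{24 + 27}{7} = - \frac{3}{7} + \frac{1}{7} \cdot 51 = - \frac{3}{7} + \frac{51}{7} = \frac{48}{7} \approx 6.8571$)
$\left(2811209 - 2112093\right) + X = \left(2811209 - 2112093\right) + \frac{48}{7} = 699116 + \frac{48}{7} = \frac{4893860}{7}$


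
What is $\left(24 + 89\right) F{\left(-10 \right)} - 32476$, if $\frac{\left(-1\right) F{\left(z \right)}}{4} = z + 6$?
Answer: $-30668$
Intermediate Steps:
$F{\left(z \right)} = -24 - 4 z$ ($F{\left(z \right)} = - 4 \left(z + 6\right) = - 4 \left(6 + z\right) = -24 - 4 z$)
$\left(24 + 89\right) F{\left(-10 \right)} - 32476 = \left(24 + 89\right) \left(-24 - -40\right) - 32476 = 113 \left(-24 + 40\right) - 32476 = 113 \cdot 16 - 32476 = 1808 - 32476 = -30668$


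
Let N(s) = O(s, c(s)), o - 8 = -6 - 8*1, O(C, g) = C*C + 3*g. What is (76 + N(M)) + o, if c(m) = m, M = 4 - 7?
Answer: 70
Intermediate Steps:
M = -3
O(C, g) = C² + 3*g
o = -6 (o = 8 + (-6 - 8*1) = 8 + (-6 - 8) = 8 - 14 = -6)
N(s) = s² + 3*s
(76 + N(M)) + o = (76 - 3*(3 - 3)) - 6 = (76 - 3*0) - 6 = (76 + 0) - 6 = 76 - 6 = 70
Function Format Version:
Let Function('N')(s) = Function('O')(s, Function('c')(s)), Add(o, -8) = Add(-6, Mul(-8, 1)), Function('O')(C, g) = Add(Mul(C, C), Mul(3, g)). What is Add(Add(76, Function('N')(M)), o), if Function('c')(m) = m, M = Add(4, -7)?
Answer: 70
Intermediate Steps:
M = -3
Function('O')(C, g) = Add(Pow(C, 2), Mul(3, g))
o = -6 (o = Add(8, Add(-6, Mul(-8, 1))) = Add(8, Add(-6, -8)) = Add(8, -14) = -6)
Function('N')(s) = Add(Pow(s, 2), Mul(3, s))
Add(Add(76, Function('N')(M)), o) = Add(Add(76, Mul(-3, Add(3, -3))), -6) = Add(Add(76, Mul(-3, 0)), -6) = Add(Add(76, 0), -6) = Add(76, -6) = 70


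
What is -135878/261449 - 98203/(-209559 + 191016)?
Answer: 3307927199/692578401 ≈ 4.7763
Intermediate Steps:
-135878/261449 - 98203/(-209559 + 191016) = -135878*1/261449 - 98203/(-18543) = -135878/261449 - 98203*(-1/18543) = -135878/261449 + 14029/2649 = 3307927199/692578401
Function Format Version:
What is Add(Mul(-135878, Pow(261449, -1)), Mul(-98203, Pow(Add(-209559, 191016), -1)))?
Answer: Rational(3307927199, 692578401) ≈ 4.7763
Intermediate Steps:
Add(Mul(-135878, Pow(261449, -1)), Mul(-98203, Pow(Add(-209559, 191016), -1))) = Add(Mul(-135878, Rational(1, 261449)), Mul(-98203, Pow(-18543, -1))) = Add(Rational(-135878, 261449), Mul(-98203, Rational(-1, 18543))) = Add(Rational(-135878, 261449), Rational(14029, 2649)) = Rational(3307927199, 692578401)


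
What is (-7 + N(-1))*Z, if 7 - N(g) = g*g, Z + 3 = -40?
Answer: 43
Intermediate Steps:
Z = -43 (Z = -3 - 40 = -43)
N(g) = 7 - g² (N(g) = 7 - g*g = 7 - g²)
(-7 + N(-1))*Z = (-7 + (7 - 1*(-1)²))*(-43) = (-7 + (7 - 1*1))*(-43) = (-7 + (7 - 1))*(-43) = (-7 + 6)*(-43) = -1*(-43) = 43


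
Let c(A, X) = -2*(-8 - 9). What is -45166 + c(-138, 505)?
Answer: -45132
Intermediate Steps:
c(A, X) = 34 (c(A, X) = -2*(-17) = 34)
-45166 + c(-138, 505) = -45166 + 34 = -45132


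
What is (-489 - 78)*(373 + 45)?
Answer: -237006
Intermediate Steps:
(-489 - 78)*(373 + 45) = -567*418 = -237006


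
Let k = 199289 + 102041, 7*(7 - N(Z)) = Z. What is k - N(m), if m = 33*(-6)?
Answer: 2109063/7 ≈ 3.0129e+5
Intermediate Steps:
m = -198
N(Z) = 7 - Z/7
k = 301330
k - N(m) = 301330 - (7 - 1/7*(-198)) = 301330 - (7 + 198/7) = 301330 - 1*247/7 = 301330 - 247/7 = 2109063/7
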